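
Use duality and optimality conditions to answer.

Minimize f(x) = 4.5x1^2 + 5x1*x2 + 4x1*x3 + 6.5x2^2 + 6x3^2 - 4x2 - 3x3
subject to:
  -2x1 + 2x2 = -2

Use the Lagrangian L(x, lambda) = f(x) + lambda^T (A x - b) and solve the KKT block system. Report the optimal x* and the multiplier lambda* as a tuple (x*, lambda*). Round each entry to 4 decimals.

Form the Lagrangian:
  L(x, lambda) = (1/2) x^T Q x + c^T x + lambda^T (A x - b)
Stationarity (grad_x L = 0): Q x + c + A^T lambda = 0.
Primal feasibility: A x = b.

This gives the KKT block system:
  [ Q   A^T ] [ x     ]   [-c ]
  [ A    0  ] [ lambda ] = [ b ]

Solving the linear system:
  x*      = (0.6848, -0.3152, 0.0217)
  lambda* = (2.337)
  f(x*)   = 2.9348

x* = (0.6848, -0.3152, 0.0217), lambda* = (2.337)


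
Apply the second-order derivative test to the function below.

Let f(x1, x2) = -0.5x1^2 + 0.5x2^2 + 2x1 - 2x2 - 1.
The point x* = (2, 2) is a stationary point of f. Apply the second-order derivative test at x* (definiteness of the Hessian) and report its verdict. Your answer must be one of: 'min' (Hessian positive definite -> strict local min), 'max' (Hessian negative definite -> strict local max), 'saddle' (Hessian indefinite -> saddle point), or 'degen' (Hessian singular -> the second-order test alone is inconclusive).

Compute the Hessian H = grad^2 f:
  H = [[-1, 0], [0, 1]]
Verify stationarity: grad f(x*) = H x* + g = (0, 0).
Eigenvalues of H: -1, 1.
Eigenvalues have mixed signs, so H is indefinite -> x* is a saddle point.

saddle


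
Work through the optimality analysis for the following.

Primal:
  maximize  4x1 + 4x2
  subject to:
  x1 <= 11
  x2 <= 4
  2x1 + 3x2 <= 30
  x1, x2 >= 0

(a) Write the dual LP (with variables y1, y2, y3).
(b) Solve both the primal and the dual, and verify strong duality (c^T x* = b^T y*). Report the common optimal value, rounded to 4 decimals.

The standard primal-dual pair for 'max c^T x s.t. A x <= b, x >= 0' is:
  Dual:  min b^T y  s.t.  A^T y >= c,  y >= 0.

So the dual LP is:
  minimize  11y1 + 4y2 + 30y3
  subject to:
    y1 + 2y3 >= 4
    y2 + 3y3 >= 4
    y1, y2, y3 >= 0

Solving the primal: x* = (11, 2.6667).
  primal value c^T x* = 54.6667.
Solving the dual: y* = (1.3333, 0, 1.3333).
  dual value b^T y* = 54.6667.
Strong duality: c^T x* = b^T y*. Confirmed.

54.6667


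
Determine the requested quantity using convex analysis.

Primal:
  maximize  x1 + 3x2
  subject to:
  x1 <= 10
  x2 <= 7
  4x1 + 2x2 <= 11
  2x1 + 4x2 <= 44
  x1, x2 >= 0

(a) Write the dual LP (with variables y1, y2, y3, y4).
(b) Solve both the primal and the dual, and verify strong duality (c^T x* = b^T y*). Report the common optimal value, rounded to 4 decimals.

The standard primal-dual pair for 'max c^T x s.t. A x <= b, x >= 0' is:
  Dual:  min b^T y  s.t.  A^T y >= c,  y >= 0.

So the dual LP is:
  minimize  10y1 + 7y2 + 11y3 + 44y4
  subject to:
    y1 + 4y3 + 2y4 >= 1
    y2 + 2y3 + 4y4 >= 3
    y1, y2, y3, y4 >= 0

Solving the primal: x* = (0, 5.5).
  primal value c^T x* = 16.5.
Solving the dual: y* = (0, 0, 1.5, 0).
  dual value b^T y* = 16.5.
Strong duality: c^T x* = b^T y*. Confirmed.

16.5


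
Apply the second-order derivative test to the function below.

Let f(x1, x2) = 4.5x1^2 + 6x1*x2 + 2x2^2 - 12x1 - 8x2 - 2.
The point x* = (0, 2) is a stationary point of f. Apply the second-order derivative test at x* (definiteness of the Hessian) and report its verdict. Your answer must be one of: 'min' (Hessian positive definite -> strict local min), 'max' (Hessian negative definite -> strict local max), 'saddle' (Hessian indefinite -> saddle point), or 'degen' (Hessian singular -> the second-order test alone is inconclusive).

Compute the Hessian H = grad^2 f:
  H = [[9, 6], [6, 4]]
Verify stationarity: grad f(x*) = H x* + g = (0, 0).
Eigenvalues of H: 0, 13.
H has a zero eigenvalue (singular; positive semidefinite but not definite), so H is neither positive definite, negative definite, nor indefinite. The second-order test alone is inconclusive -> degen.
(Indeed, f is constant along the null direction of H through x*, so x* is not a strict local extremum.)

degen


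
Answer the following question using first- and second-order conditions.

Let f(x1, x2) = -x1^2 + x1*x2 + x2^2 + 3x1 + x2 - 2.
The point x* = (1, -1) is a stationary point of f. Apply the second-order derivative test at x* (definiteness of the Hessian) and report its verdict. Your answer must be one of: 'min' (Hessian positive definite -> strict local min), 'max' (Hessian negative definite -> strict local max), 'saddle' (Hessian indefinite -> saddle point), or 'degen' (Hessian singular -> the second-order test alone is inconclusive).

Compute the Hessian H = grad^2 f:
  H = [[-2, 1], [1, 2]]
Verify stationarity: grad f(x*) = H x* + g = (0, 0).
Eigenvalues of H: -2.2361, 2.2361.
Eigenvalues have mixed signs, so H is indefinite -> x* is a saddle point.

saddle


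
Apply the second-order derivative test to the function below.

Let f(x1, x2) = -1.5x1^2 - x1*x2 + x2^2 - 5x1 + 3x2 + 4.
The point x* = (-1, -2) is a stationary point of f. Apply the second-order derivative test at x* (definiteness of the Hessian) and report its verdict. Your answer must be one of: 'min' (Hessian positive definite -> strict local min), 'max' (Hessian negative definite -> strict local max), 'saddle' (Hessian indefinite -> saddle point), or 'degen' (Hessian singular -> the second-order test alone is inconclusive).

Compute the Hessian H = grad^2 f:
  H = [[-3, -1], [-1, 2]]
Verify stationarity: grad f(x*) = H x* + g = (0, 0).
Eigenvalues of H: -3.1926, 2.1926.
Eigenvalues have mixed signs, so H is indefinite -> x* is a saddle point.

saddle


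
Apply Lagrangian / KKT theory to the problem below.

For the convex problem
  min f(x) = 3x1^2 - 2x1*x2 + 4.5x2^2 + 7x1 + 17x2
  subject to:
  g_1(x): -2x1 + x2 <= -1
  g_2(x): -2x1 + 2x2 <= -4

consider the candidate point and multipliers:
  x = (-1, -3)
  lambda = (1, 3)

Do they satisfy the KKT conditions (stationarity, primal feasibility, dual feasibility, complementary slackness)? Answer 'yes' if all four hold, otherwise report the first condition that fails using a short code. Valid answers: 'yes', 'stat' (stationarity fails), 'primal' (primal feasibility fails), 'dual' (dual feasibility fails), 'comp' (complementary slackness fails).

Gradient of f: grad f(x) = Q x + c = (7, -8)
Constraint values g_i(x) = a_i^T x - b_i:
  g_1((-1, -3)) = 0
  g_2((-1, -3)) = 0
Stationarity residual: grad f(x) + sum_i lambda_i a_i = (-1, -1)
  -> stationarity FAILS
Primal feasibility (all g_i <= 0): OK
Dual feasibility (all lambda_i >= 0): OK
Complementary slackness (lambda_i * g_i(x) = 0 for all i): OK

Verdict: the first failing condition is stationarity -> stat.

stat


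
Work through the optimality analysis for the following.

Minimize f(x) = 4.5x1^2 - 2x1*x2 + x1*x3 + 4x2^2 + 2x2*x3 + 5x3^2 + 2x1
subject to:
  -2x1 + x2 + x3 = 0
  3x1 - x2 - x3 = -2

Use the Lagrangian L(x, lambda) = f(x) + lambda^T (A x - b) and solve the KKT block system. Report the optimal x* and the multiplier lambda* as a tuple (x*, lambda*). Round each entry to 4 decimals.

Form the Lagrangian:
  L(x, lambda) = (1/2) x^T Q x + c^T x + lambda^T (A x - b)
Stationarity (grad_x L = 0): Q x + c + A^T lambda = 0.
Primal feasibility: A x = b.

This gives the KKT block system:
  [ Q   A^T ] [ x     ]   [-c ]
  [ A    0  ] [ lambda ] = [ b ]

Solving the linear system:
  x*      = (-2, -2.7143, -1.2857)
  lambda* = (72.7143, 52.4286)
  f(x*)   = 50.4286

x* = (-2, -2.7143, -1.2857), lambda* = (72.7143, 52.4286)


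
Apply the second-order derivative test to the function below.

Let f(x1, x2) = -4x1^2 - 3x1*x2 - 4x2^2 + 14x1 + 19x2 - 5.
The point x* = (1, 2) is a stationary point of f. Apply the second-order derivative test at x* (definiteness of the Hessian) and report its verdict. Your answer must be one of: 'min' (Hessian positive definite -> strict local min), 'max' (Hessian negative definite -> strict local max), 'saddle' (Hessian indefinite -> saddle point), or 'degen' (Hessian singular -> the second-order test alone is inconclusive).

Compute the Hessian H = grad^2 f:
  H = [[-8, -3], [-3, -8]]
Verify stationarity: grad f(x*) = H x* + g = (0, 0).
Eigenvalues of H: -11, -5.
Both eigenvalues < 0, so H is negative definite -> x* is a strict local max.

max


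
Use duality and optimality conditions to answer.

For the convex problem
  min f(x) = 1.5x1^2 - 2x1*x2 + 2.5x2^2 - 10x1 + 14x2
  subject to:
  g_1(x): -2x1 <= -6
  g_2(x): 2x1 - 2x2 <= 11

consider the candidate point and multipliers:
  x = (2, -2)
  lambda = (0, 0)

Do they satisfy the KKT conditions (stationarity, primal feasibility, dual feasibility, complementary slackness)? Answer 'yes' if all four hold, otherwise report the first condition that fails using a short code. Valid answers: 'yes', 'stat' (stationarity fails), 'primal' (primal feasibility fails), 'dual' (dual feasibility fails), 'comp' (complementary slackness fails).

Gradient of f: grad f(x) = Q x + c = (0, 0)
Constraint values g_i(x) = a_i^T x - b_i:
  g_1((2, -2)) = 2
  g_2((2, -2)) = -3
Stationarity residual: grad f(x) + sum_i lambda_i a_i = (0, 0)
  -> stationarity OK
Primal feasibility (all g_i <= 0): FAILS
Dual feasibility (all lambda_i >= 0): OK
Complementary slackness (lambda_i * g_i(x) = 0 for all i): OK

Verdict: the first failing condition is primal_feasibility -> primal.

primal


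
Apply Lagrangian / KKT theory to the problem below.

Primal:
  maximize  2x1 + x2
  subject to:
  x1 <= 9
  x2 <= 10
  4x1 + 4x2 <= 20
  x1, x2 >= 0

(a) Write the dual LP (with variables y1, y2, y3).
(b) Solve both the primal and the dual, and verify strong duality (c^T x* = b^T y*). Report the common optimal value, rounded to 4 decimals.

The standard primal-dual pair for 'max c^T x s.t. A x <= b, x >= 0' is:
  Dual:  min b^T y  s.t.  A^T y >= c,  y >= 0.

So the dual LP is:
  minimize  9y1 + 10y2 + 20y3
  subject to:
    y1 + 4y3 >= 2
    y2 + 4y3 >= 1
    y1, y2, y3 >= 0

Solving the primal: x* = (5, 0).
  primal value c^T x* = 10.
Solving the dual: y* = (0, 0, 0.5).
  dual value b^T y* = 10.
Strong duality: c^T x* = b^T y*. Confirmed.

10


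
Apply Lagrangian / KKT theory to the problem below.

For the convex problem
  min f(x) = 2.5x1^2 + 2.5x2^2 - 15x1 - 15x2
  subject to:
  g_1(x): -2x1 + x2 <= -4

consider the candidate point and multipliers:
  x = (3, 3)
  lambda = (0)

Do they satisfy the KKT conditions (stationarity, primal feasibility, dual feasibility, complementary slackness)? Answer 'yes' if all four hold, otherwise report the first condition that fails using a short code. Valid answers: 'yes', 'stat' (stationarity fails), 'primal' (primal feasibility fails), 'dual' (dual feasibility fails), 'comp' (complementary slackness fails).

Gradient of f: grad f(x) = Q x + c = (0, 0)
Constraint values g_i(x) = a_i^T x - b_i:
  g_1((3, 3)) = 1
Stationarity residual: grad f(x) + sum_i lambda_i a_i = (0, 0)
  -> stationarity OK
Primal feasibility (all g_i <= 0): FAILS
Dual feasibility (all lambda_i >= 0): OK
Complementary slackness (lambda_i * g_i(x) = 0 for all i): OK

Verdict: the first failing condition is primal_feasibility -> primal.

primal


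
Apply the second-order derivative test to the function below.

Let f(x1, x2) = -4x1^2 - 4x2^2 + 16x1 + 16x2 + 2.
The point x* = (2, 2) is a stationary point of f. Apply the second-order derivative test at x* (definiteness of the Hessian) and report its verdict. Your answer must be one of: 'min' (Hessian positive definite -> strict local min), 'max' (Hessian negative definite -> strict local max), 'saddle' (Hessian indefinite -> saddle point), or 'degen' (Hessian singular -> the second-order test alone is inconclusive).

Compute the Hessian H = grad^2 f:
  H = [[-8, 0], [0, -8]]
Verify stationarity: grad f(x*) = H x* + g = (0, 0).
Eigenvalues of H: -8, -8.
Both eigenvalues < 0, so H is negative definite -> x* is a strict local max.

max


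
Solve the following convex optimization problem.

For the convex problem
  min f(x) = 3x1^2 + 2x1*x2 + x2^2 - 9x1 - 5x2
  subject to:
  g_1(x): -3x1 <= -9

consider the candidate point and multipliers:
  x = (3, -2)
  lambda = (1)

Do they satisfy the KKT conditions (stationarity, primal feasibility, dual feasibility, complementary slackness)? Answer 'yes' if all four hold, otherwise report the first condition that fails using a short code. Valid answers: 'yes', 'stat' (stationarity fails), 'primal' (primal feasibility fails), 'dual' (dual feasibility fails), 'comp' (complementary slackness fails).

Gradient of f: grad f(x) = Q x + c = (5, -3)
Constraint values g_i(x) = a_i^T x - b_i:
  g_1((3, -2)) = 0
Stationarity residual: grad f(x) + sum_i lambda_i a_i = (2, -3)
  -> stationarity FAILS
Primal feasibility (all g_i <= 0): OK
Dual feasibility (all lambda_i >= 0): OK
Complementary slackness (lambda_i * g_i(x) = 0 for all i): OK

Verdict: the first failing condition is stationarity -> stat.

stat


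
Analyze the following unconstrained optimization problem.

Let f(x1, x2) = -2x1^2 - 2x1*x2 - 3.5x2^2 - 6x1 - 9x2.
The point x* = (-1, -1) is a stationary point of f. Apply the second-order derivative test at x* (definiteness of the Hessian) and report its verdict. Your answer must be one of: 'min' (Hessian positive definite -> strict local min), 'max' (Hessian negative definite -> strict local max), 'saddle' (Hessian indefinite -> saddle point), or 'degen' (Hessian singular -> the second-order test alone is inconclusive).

Compute the Hessian H = grad^2 f:
  H = [[-4, -2], [-2, -7]]
Verify stationarity: grad f(x*) = H x* + g = (0, 0).
Eigenvalues of H: -8, -3.
Both eigenvalues < 0, so H is negative definite -> x* is a strict local max.

max


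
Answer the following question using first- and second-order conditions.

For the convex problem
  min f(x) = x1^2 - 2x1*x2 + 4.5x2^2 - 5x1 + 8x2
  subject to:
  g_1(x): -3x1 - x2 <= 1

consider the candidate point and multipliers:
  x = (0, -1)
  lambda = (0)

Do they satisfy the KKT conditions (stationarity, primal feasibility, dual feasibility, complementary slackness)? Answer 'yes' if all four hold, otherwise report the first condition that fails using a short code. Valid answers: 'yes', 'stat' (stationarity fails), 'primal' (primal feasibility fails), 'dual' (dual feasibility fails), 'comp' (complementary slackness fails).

Gradient of f: grad f(x) = Q x + c = (-3, -1)
Constraint values g_i(x) = a_i^T x - b_i:
  g_1((0, -1)) = 0
Stationarity residual: grad f(x) + sum_i lambda_i a_i = (-3, -1)
  -> stationarity FAILS
Primal feasibility (all g_i <= 0): OK
Dual feasibility (all lambda_i >= 0): OK
Complementary slackness (lambda_i * g_i(x) = 0 for all i): OK

Verdict: the first failing condition is stationarity -> stat.

stat


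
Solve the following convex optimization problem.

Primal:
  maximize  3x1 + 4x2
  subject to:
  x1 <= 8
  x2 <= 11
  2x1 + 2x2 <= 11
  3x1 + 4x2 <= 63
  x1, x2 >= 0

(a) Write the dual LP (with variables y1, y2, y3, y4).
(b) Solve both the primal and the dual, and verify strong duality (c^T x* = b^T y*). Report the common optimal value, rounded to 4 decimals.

The standard primal-dual pair for 'max c^T x s.t. A x <= b, x >= 0' is:
  Dual:  min b^T y  s.t.  A^T y >= c,  y >= 0.

So the dual LP is:
  minimize  8y1 + 11y2 + 11y3 + 63y4
  subject to:
    y1 + 2y3 + 3y4 >= 3
    y2 + 2y3 + 4y4 >= 4
    y1, y2, y3, y4 >= 0

Solving the primal: x* = (0, 5.5).
  primal value c^T x* = 22.
Solving the dual: y* = (0, 0, 2, 0).
  dual value b^T y* = 22.
Strong duality: c^T x* = b^T y*. Confirmed.

22


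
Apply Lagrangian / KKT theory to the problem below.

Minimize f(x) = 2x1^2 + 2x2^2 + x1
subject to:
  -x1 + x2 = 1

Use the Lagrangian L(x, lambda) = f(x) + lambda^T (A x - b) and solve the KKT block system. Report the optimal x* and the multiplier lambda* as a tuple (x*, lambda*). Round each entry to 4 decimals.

Form the Lagrangian:
  L(x, lambda) = (1/2) x^T Q x + c^T x + lambda^T (A x - b)
Stationarity (grad_x L = 0): Q x + c + A^T lambda = 0.
Primal feasibility: A x = b.

This gives the KKT block system:
  [ Q   A^T ] [ x     ]   [-c ]
  [ A    0  ] [ lambda ] = [ b ]

Solving the linear system:
  x*      = (-0.625, 0.375)
  lambda* = (-1.5)
  f(x*)   = 0.4375

x* = (-0.625, 0.375), lambda* = (-1.5)


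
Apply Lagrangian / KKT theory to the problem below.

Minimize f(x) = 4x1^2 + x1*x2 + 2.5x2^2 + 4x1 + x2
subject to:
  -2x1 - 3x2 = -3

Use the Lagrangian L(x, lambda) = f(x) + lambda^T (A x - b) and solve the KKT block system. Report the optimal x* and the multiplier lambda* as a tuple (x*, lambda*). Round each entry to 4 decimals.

Form the Lagrangian:
  L(x, lambda) = (1/2) x^T Q x + c^T x + lambda^T (A x - b)
Stationarity (grad_x L = 0): Q x + c + A^T lambda = 0.
Primal feasibility: A x = b.

This gives the KKT block system:
  [ Q   A^T ] [ x     ]   [-c ]
  [ A    0  ] [ lambda ] = [ b ]

Solving the linear system:
  x*      = (-0.1125, 1.075)
  lambda* = (2.0875)
  f(x*)   = 3.4438

x* = (-0.1125, 1.075), lambda* = (2.0875)


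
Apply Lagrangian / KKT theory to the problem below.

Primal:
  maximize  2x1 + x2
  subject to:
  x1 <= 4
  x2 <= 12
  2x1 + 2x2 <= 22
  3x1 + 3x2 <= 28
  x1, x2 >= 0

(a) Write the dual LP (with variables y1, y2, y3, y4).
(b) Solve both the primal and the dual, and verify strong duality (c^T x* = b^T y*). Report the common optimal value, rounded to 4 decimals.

The standard primal-dual pair for 'max c^T x s.t. A x <= b, x >= 0' is:
  Dual:  min b^T y  s.t.  A^T y >= c,  y >= 0.

So the dual LP is:
  minimize  4y1 + 12y2 + 22y3 + 28y4
  subject to:
    y1 + 2y3 + 3y4 >= 2
    y2 + 2y3 + 3y4 >= 1
    y1, y2, y3, y4 >= 0

Solving the primal: x* = (4, 5.3333).
  primal value c^T x* = 13.3333.
Solving the dual: y* = (1, 0, 0, 0.3333).
  dual value b^T y* = 13.3333.
Strong duality: c^T x* = b^T y*. Confirmed.

13.3333


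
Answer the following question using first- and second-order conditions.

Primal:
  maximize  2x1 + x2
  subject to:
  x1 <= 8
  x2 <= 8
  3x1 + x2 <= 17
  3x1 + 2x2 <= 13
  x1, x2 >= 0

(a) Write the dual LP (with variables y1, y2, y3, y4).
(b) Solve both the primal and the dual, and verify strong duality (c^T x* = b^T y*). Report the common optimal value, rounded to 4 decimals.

The standard primal-dual pair for 'max c^T x s.t. A x <= b, x >= 0' is:
  Dual:  min b^T y  s.t.  A^T y >= c,  y >= 0.

So the dual LP is:
  minimize  8y1 + 8y2 + 17y3 + 13y4
  subject to:
    y1 + 3y3 + 3y4 >= 2
    y2 + y3 + 2y4 >= 1
    y1, y2, y3, y4 >= 0

Solving the primal: x* = (4.3333, 0).
  primal value c^T x* = 8.6667.
Solving the dual: y* = (0, 0, 0, 0.6667).
  dual value b^T y* = 8.6667.
Strong duality: c^T x* = b^T y*. Confirmed.

8.6667


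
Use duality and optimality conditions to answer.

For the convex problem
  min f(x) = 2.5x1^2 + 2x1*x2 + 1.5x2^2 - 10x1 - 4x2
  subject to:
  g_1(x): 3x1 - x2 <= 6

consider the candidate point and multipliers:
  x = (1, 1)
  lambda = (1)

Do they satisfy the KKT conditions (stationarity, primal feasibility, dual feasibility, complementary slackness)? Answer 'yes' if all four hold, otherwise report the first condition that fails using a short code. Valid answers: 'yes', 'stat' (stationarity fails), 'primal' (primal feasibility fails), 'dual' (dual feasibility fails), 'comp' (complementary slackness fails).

Gradient of f: grad f(x) = Q x + c = (-3, 1)
Constraint values g_i(x) = a_i^T x - b_i:
  g_1((1, 1)) = -4
Stationarity residual: grad f(x) + sum_i lambda_i a_i = (0, 0)
  -> stationarity OK
Primal feasibility (all g_i <= 0): OK
Dual feasibility (all lambda_i >= 0): OK
Complementary slackness (lambda_i * g_i(x) = 0 for all i): FAILS

Verdict: the first failing condition is complementary_slackness -> comp.

comp


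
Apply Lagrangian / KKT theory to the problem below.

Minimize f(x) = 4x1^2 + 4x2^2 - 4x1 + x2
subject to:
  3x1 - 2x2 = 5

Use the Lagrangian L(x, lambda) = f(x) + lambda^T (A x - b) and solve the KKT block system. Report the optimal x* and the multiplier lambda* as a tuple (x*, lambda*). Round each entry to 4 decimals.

Form the Lagrangian:
  L(x, lambda) = (1/2) x^T Q x + c^T x + lambda^T (A x - b)
Stationarity (grad_x L = 0): Q x + c + A^T lambda = 0.
Primal feasibility: A x = b.

This gives the KKT block system:
  [ Q   A^T ] [ x     ]   [-c ]
  [ A    0  ] [ lambda ] = [ b ]

Solving the linear system:
  x*      = (1.25, -0.625)
  lambda* = (-2)
  f(x*)   = 2.1875

x* = (1.25, -0.625), lambda* = (-2)


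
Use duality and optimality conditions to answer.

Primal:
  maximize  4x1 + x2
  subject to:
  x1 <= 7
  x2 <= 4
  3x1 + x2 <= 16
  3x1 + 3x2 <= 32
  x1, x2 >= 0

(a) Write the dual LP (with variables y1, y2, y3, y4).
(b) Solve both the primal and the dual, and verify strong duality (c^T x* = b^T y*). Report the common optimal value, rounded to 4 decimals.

The standard primal-dual pair for 'max c^T x s.t. A x <= b, x >= 0' is:
  Dual:  min b^T y  s.t.  A^T y >= c,  y >= 0.

So the dual LP is:
  minimize  7y1 + 4y2 + 16y3 + 32y4
  subject to:
    y1 + 3y3 + 3y4 >= 4
    y2 + y3 + 3y4 >= 1
    y1, y2, y3, y4 >= 0

Solving the primal: x* = (5.3333, 0).
  primal value c^T x* = 21.3333.
Solving the dual: y* = (0, 0, 1.3333, 0).
  dual value b^T y* = 21.3333.
Strong duality: c^T x* = b^T y*. Confirmed.

21.3333


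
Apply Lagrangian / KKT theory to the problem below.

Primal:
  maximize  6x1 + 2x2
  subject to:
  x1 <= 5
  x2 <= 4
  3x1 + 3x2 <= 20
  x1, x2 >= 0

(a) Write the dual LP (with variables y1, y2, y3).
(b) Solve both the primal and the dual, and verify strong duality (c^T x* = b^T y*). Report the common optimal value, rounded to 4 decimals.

The standard primal-dual pair for 'max c^T x s.t. A x <= b, x >= 0' is:
  Dual:  min b^T y  s.t.  A^T y >= c,  y >= 0.

So the dual LP is:
  minimize  5y1 + 4y2 + 20y3
  subject to:
    y1 + 3y3 >= 6
    y2 + 3y3 >= 2
    y1, y2, y3 >= 0

Solving the primal: x* = (5, 1.6667).
  primal value c^T x* = 33.3333.
Solving the dual: y* = (4, 0, 0.6667).
  dual value b^T y* = 33.3333.
Strong duality: c^T x* = b^T y*. Confirmed.

33.3333


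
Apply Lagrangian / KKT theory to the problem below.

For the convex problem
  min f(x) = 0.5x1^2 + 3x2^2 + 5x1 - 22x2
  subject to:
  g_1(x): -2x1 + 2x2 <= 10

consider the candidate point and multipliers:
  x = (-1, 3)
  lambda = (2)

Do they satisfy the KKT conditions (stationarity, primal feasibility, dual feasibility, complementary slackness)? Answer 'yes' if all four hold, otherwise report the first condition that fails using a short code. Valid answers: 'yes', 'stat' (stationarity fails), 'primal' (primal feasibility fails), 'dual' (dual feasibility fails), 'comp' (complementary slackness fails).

Gradient of f: grad f(x) = Q x + c = (4, -4)
Constraint values g_i(x) = a_i^T x - b_i:
  g_1((-1, 3)) = -2
Stationarity residual: grad f(x) + sum_i lambda_i a_i = (0, 0)
  -> stationarity OK
Primal feasibility (all g_i <= 0): OK
Dual feasibility (all lambda_i >= 0): OK
Complementary slackness (lambda_i * g_i(x) = 0 for all i): FAILS

Verdict: the first failing condition is complementary_slackness -> comp.

comp


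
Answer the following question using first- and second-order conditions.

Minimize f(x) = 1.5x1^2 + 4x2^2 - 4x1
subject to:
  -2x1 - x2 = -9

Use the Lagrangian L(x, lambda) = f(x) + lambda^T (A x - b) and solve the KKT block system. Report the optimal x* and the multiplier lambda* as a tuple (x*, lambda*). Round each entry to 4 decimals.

Form the Lagrangian:
  L(x, lambda) = (1/2) x^T Q x + c^T x + lambda^T (A x - b)
Stationarity (grad_x L = 0): Q x + c + A^T lambda = 0.
Primal feasibility: A x = b.

This gives the KKT block system:
  [ Q   A^T ] [ x     ]   [-c ]
  [ A    0  ] [ lambda ] = [ b ]

Solving the linear system:
  x*      = (4.2286, 0.5429)
  lambda* = (4.3429)
  f(x*)   = 11.0857

x* = (4.2286, 0.5429), lambda* = (4.3429)


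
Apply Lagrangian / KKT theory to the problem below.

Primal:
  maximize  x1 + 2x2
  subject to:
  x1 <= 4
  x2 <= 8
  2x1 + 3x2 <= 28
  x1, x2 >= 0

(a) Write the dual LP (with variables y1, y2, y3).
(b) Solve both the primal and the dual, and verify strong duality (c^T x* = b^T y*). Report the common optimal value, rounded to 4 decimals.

The standard primal-dual pair for 'max c^T x s.t. A x <= b, x >= 0' is:
  Dual:  min b^T y  s.t.  A^T y >= c,  y >= 0.

So the dual LP is:
  minimize  4y1 + 8y2 + 28y3
  subject to:
    y1 + 2y3 >= 1
    y2 + 3y3 >= 2
    y1, y2, y3 >= 0

Solving the primal: x* = (2, 8).
  primal value c^T x* = 18.
Solving the dual: y* = (0, 0.5, 0.5).
  dual value b^T y* = 18.
Strong duality: c^T x* = b^T y*. Confirmed.

18


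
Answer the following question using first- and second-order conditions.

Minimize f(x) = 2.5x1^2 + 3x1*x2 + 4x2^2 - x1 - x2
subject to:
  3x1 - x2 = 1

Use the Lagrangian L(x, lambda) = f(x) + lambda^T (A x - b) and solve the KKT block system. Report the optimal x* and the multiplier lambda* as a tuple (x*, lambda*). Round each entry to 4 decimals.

Form the Lagrangian:
  L(x, lambda) = (1/2) x^T Q x + c^T x + lambda^T (A x - b)
Stationarity (grad_x L = 0): Q x + c + A^T lambda = 0.
Primal feasibility: A x = b.

This gives the KKT block system:
  [ Q   A^T ] [ x     ]   [-c ]
  [ A    0  ] [ lambda ] = [ b ]

Solving the linear system:
  x*      = (0.3263, -0.0211)
  lambda* = (-0.1895)
  f(x*)   = -0.0579

x* = (0.3263, -0.0211), lambda* = (-0.1895)


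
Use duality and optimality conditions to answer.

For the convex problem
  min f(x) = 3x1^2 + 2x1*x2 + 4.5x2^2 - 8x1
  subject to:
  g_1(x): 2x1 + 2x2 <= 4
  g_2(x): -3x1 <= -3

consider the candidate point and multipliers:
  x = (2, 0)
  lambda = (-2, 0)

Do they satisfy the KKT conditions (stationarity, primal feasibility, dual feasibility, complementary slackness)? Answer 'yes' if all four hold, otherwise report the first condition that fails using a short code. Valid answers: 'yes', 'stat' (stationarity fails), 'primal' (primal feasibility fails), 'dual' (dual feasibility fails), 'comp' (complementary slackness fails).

Gradient of f: grad f(x) = Q x + c = (4, 4)
Constraint values g_i(x) = a_i^T x - b_i:
  g_1((2, 0)) = 0
  g_2((2, 0)) = -3
Stationarity residual: grad f(x) + sum_i lambda_i a_i = (0, 0)
  -> stationarity OK
Primal feasibility (all g_i <= 0): OK
Dual feasibility (all lambda_i >= 0): FAILS
Complementary slackness (lambda_i * g_i(x) = 0 for all i): OK

Verdict: the first failing condition is dual_feasibility -> dual.

dual


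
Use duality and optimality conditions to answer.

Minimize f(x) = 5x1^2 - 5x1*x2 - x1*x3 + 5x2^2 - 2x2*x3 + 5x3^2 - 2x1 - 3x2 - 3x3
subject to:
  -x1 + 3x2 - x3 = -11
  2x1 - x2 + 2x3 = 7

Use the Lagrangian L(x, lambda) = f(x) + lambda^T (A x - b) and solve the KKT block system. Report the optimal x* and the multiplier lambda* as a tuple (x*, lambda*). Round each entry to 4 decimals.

Form the Lagrangian:
  L(x, lambda) = (1/2) x^T Q x + c^T x + lambda^T (A x - b)
Stationarity (grad_x L = 0): Q x + c + A^T lambda = 0.
Primal feasibility: A x = b.

This gives the KKT block system:
  [ Q   A^T ] [ x     ]   [-c ]
  [ A    0  ] [ lambda ] = [ b ]

Solving the linear system:
  x*      = (0.5455, -3, 1.4545)
  lambda* = (12.0545, -2.4727)
  f(x*)   = 76.7273

x* = (0.5455, -3, 1.4545), lambda* = (12.0545, -2.4727)


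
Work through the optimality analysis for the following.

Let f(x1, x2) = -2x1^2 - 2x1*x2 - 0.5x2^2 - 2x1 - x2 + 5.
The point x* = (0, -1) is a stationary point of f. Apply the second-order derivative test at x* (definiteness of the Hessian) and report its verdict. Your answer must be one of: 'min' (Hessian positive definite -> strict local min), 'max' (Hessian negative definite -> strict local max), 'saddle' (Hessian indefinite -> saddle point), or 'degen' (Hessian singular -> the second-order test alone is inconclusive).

Compute the Hessian H = grad^2 f:
  H = [[-4, -2], [-2, -1]]
Verify stationarity: grad f(x*) = H x* + g = (0, 0).
Eigenvalues of H: -5, 0.
H has a zero eigenvalue (singular; negative semidefinite but not definite), so H is neither positive definite, negative definite, nor indefinite. The second-order test alone is inconclusive -> degen.
(Indeed, f is constant along the null direction of H through x*, so x* is not a strict local extremum.)

degen


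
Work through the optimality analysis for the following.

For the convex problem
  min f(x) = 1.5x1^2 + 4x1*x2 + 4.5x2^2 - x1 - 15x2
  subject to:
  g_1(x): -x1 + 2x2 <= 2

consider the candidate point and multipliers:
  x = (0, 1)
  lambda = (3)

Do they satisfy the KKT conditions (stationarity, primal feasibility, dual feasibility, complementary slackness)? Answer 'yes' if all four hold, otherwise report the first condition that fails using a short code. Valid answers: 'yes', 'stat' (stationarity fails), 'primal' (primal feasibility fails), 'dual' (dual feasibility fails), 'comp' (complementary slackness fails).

Gradient of f: grad f(x) = Q x + c = (3, -6)
Constraint values g_i(x) = a_i^T x - b_i:
  g_1((0, 1)) = 0
Stationarity residual: grad f(x) + sum_i lambda_i a_i = (0, 0)
  -> stationarity OK
Primal feasibility (all g_i <= 0): OK
Dual feasibility (all lambda_i >= 0): OK
Complementary slackness (lambda_i * g_i(x) = 0 for all i): OK

Verdict: yes, KKT holds.

yes


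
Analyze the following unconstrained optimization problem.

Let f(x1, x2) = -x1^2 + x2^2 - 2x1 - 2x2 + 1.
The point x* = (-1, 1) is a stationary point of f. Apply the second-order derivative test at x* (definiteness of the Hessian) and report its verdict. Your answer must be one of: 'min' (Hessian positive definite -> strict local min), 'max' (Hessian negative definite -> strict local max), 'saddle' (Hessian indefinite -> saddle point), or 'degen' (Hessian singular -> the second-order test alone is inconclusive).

Compute the Hessian H = grad^2 f:
  H = [[-2, 0], [0, 2]]
Verify stationarity: grad f(x*) = H x* + g = (0, 0).
Eigenvalues of H: -2, 2.
Eigenvalues have mixed signs, so H is indefinite -> x* is a saddle point.

saddle


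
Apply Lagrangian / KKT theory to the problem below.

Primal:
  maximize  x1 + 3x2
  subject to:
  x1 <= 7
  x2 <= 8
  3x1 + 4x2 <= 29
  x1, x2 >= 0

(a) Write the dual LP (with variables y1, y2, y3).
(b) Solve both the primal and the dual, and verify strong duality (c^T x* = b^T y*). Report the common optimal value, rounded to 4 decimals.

The standard primal-dual pair for 'max c^T x s.t. A x <= b, x >= 0' is:
  Dual:  min b^T y  s.t.  A^T y >= c,  y >= 0.

So the dual LP is:
  minimize  7y1 + 8y2 + 29y3
  subject to:
    y1 + 3y3 >= 1
    y2 + 4y3 >= 3
    y1, y2, y3 >= 0

Solving the primal: x* = (0, 7.25).
  primal value c^T x* = 21.75.
Solving the dual: y* = (0, 0, 0.75).
  dual value b^T y* = 21.75.
Strong duality: c^T x* = b^T y*. Confirmed.

21.75


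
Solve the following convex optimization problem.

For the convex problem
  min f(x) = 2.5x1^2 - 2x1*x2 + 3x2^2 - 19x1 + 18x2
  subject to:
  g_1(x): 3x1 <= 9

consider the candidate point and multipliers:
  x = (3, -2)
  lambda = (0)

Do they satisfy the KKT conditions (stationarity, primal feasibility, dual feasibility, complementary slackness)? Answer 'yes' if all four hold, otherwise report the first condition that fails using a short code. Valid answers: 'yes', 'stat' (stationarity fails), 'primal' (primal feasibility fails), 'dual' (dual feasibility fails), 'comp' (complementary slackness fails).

Gradient of f: grad f(x) = Q x + c = (0, 0)
Constraint values g_i(x) = a_i^T x - b_i:
  g_1((3, -2)) = 0
Stationarity residual: grad f(x) + sum_i lambda_i a_i = (0, 0)
  -> stationarity OK
Primal feasibility (all g_i <= 0): OK
Dual feasibility (all lambda_i >= 0): OK
Complementary slackness (lambda_i * g_i(x) = 0 for all i): OK

Verdict: yes, KKT holds.

yes


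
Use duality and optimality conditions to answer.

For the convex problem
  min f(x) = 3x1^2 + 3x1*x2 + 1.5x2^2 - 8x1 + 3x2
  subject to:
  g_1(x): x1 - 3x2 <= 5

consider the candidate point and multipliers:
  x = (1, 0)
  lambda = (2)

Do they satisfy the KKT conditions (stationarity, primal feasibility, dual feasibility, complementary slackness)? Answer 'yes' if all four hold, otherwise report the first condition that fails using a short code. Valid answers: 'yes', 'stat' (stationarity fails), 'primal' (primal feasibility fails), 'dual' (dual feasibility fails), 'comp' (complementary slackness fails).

Gradient of f: grad f(x) = Q x + c = (-2, 6)
Constraint values g_i(x) = a_i^T x - b_i:
  g_1((1, 0)) = -4
Stationarity residual: grad f(x) + sum_i lambda_i a_i = (0, 0)
  -> stationarity OK
Primal feasibility (all g_i <= 0): OK
Dual feasibility (all lambda_i >= 0): OK
Complementary slackness (lambda_i * g_i(x) = 0 for all i): FAILS

Verdict: the first failing condition is complementary_slackness -> comp.

comp


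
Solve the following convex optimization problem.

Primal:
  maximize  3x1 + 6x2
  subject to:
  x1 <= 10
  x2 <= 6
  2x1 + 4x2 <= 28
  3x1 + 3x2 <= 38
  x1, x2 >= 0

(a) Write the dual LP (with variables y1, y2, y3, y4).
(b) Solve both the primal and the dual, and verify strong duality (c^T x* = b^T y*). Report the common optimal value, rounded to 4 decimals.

The standard primal-dual pair for 'max c^T x s.t. A x <= b, x >= 0' is:
  Dual:  min b^T y  s.t.  A^T y >= c,  y >= 0.

So the dual LP is:
  minimize  10y1 + 6y2 + 28y3 + 38y4
  subject to:
    y1 + 2y3 + 3y4 >= 3
    y2 + 4y3 + 3y4 >= 6
    y1, y2, y3, y4 >= 0

Solving the primal: x* = (10, 2).
  primal value c^T x* = 42.
Solving the dual: y* = (0, 0, 1.5, 0).
  dual value b^T y* = 42.
Strong duality: c^T x* = b^T y*. Confirmed.

42


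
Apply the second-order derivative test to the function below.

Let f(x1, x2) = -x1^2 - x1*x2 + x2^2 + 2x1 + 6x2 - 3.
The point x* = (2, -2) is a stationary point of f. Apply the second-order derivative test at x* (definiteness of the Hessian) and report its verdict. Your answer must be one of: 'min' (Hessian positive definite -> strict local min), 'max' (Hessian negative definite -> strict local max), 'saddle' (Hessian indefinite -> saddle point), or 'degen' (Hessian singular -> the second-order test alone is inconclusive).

Compute the Hessian H = grad^2 f:
  H = [[-2, -1], [-1, 2]]
Verify stationarity: grad f(x*) = H x* + g = (0, 0).
Eigenvalues of H: -2.2361, 2.2361.
Eigenvalues have mixed signs, so H is indefinite -> x* is a saddle point.

saddle


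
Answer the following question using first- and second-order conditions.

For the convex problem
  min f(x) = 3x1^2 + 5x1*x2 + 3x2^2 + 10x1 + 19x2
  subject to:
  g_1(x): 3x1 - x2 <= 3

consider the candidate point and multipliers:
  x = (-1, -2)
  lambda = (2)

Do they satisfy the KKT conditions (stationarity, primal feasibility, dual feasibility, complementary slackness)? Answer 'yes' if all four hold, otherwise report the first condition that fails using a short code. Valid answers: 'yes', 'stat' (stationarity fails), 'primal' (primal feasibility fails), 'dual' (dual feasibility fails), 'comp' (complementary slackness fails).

Gradient of f: grad f(x) = Q x + c = (-6, 2)
Constraint values g_i(x) = a_i^T x - b_i:
  g_1((-1, -2)) = -4
Stationarity residual: grad f(x) + sum_i lambda_i a_i = (0, 0)
  -> stationarity OK
Primal feasibility (all g_i <= 0): OK
Dual feasibility (all lambda_i >= 0): OK
Complementary slackness (lambda_i * g_i(x) = 0 for all i): FAILS

Verdict: the first failing condition is complementary_slackness -> comp.

comp


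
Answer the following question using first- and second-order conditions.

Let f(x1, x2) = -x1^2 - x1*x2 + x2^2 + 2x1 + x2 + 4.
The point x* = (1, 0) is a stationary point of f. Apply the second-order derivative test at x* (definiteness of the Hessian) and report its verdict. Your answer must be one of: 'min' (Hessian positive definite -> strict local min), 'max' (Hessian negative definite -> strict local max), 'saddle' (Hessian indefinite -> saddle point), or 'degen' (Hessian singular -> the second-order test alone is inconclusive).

Compute the Hessian H = grad^2 f:
  H = [[-2, -1], [-1, 2]]
Verify stationarity: grad f(x*) = H x* + g = (0, 0).
Eigenvalues of H: -2.2361, 2.2361.
Eigenvalues have mixed signs, so H is indefinite -> x* is a saddle point.

saddle


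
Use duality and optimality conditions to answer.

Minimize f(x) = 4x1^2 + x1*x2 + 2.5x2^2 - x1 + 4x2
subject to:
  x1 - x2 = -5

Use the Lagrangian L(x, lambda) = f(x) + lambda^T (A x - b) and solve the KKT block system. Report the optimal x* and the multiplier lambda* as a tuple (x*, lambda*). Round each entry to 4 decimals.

Form the Lagrangian:
  L(x, lambda) = (1/2) x^T Q x + c^T x + lambda^T (A x - b)
Stationarity (grad_x L = 0): Q x + c + A^T lambda = 0.
Primal feasibility: A x = b.

This gives the KKT block system:
  [ Q   A^T ] [ x     ]   [-c ]
  [ A    0  ] [ lambda ] = [ b ]

Solving the linear system:
  x*      = (-2.2, 2.8)
  lambda* = (15.8)
  f(x*)   = 46.2

x* = (-2.2, 2.8), lambda* = (15.8)


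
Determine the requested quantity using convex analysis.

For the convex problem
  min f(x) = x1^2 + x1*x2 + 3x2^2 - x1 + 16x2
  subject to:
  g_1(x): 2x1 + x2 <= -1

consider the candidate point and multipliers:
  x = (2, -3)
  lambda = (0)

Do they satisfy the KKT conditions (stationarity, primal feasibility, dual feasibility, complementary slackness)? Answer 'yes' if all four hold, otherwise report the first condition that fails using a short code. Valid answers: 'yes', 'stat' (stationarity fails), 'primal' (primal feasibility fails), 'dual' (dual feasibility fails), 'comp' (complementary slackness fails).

Gradient of f: grad f(x) = Q x + c = (0, 0)
Constraint values g_i(x) = a_i^T x - b_i:
  g_1((2, -3)) = 2
Stationarity residual: grad f(x) + sum_i lambda_i a_i = (0, 0)
  -> stationarity OK
Primal feasibility (all g_i <= 0): FAILS
Dual feasibility (all lambda_i >= 0): OK
Complementary slackness (lambda_i * g_i(x) = 0 for all i): OK

Verdict: the first failing condition is primal_feasibility -> primal.

primal


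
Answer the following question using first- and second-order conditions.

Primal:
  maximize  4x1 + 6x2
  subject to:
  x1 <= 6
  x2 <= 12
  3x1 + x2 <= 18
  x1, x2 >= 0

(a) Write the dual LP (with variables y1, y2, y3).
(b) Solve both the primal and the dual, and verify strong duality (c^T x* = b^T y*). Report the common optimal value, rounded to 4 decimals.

The standard primal-dual pair for 'max c^T x s.t. A x <= b, x >= 0' is:
  Dual:  min b^T y  s.t.  A^T y >= c,  y >= 0.

So the dual LP is:
  minimize  6y1 + 12y2 + 18y3
  subject to:
    y1 + 3y3 >= 4
    y2 + y3 >= 6
    y1, y2, y3 >= 0

Solving the primal: x* = (2, 12).
  primal value c^T x* = 80.
Solving the dual: y* = (0, 4.6667, 1.3333).
  dual value b^T y* = 80.
Strong duality: c^T x* = b^T y*. Confirmed.

80


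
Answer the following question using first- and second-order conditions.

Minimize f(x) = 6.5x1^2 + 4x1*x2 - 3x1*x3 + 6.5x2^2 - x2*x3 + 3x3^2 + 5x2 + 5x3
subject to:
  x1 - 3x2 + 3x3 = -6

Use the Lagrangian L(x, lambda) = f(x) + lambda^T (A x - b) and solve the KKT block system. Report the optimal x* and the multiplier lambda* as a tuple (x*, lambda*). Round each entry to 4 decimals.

Form the Lagrangian:
  L(x, lambda) = (1/2) x^T Q x + c^T x + lambda^T (A x - b)
Stationarity (grad_x L = 0): Q x + c + A^T lambda = 0.
Primal feasibility: A x = b.

This gives the KKT block system:
  [ Q   A^T ] [ x     ]   [-c ]
  [ A    0  ] [ lambda ] = [ b ]

Solving the linear system:
  x*      = (-0.5328, -0.0209, -1.8433)
  lambda* = (1.4802)
  f(x*)   = -0.22

x* = (-0.5328, -0.0209, -1.8433), lambda* = (1.4802)


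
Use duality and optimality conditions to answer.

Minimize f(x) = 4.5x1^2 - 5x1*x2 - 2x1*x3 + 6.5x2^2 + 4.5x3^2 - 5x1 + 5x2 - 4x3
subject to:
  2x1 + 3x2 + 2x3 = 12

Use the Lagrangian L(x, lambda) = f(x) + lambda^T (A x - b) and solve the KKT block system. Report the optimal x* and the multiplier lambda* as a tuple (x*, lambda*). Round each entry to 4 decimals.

Form the Lagrangian:
  L(x, lambda) = (1/2) x^T Q x + c^T x + lambda^T (A x - b)
Stationarity (grad_x L = 0): Q x + c + A^T lambda = 0.
Primal feasibility: A x = b.

This gives the KKT block system:
  [ Q   A^T ] [ x     ]   [-c ]
  [ A    0  ] [ lambda ] = [ b ]

Solving the linear system:
  x*      = (2.3742, 1.2841, 1.6996)
  lambda* = (-3.2741)
  f(x*)   = 13.52

x* = (2.3742, 1.2841, 1.6996), lambda* = (-3.2741)


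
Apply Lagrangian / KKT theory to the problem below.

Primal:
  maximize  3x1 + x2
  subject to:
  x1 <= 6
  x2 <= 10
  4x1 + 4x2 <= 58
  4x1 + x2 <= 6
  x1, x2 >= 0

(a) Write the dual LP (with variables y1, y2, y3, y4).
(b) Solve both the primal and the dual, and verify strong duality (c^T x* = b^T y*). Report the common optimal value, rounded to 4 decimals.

The standard primal-dual pair for 'max c^T x s.t. A x <= b, x >= 0' is:
  Dual:  min b^T y  s.t.  A^T y >= c,  y >= 0.

So the dual LP is:
  minimize  6y1 + 10y2 + 58y3 + 6y4
  subject to:
    y1 + 4y3 + 4y4 >= 3
    y2 + 4y3 + y4 >= 1
    y1, y2, y3, y4 >= 0

Solving the primal: x* = (0, 6).
  primal value c^T x* = 6.
Solving the dual: y* = (0, 0, 0, 1).
  dual value b^T y* = 6.
Strong duality: c^T x* = b^T y*. Confirmed.

6
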